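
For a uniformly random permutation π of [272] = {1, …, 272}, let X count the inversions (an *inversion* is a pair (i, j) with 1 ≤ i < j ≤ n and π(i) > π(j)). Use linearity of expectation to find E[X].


Write X = Σ X_I over the C(272, 2) = 36856 pairs i < j, with X_I the indicator of one inversion.
There are 36856 indicators.
For each fixed pair i < j, the values π(i) and π(j) are two distinct elements of {1, …, 272} in uniformly random order; by symmetry P[π(i) > π(j)] = 1/2.
By linearity: E[X] = 36856 · (1/2) = C(272, 2) · (1/2) = 36856/2 = 18428 ≈ 18428.00000.

E[X] = 18428 = 18428.00000.


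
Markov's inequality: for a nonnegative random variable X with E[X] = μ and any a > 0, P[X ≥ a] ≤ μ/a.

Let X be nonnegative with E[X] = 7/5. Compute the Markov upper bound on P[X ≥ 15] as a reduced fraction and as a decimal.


μ = E[X] = 7/5, a = 15.
Markov: P[X ≥ 15] ≤ μ/a = (7/5)/15 = 7/75.
Numerically: ≈ 0.093333.
(Since a = 15 > μ = 1.400000, the bound 7/75 is < 1 and informative.)

P[X ≥ 15] ≤ 7/75 ≈ 0.093333.


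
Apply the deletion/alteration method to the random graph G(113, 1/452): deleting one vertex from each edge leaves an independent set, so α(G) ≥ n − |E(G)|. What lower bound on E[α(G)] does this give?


E[|E(G)|] = C(113, 2)·p = 6328 · (1/452) = 14.
E[α(G)] ≥ n − E[|E(G)|] = 113 − 14 = 99.
Numerically: ≈ 99.000000.
(This is only a lower bound; the true E[α(G)] may be larger.)

E[α(G)] ≥ 99 ≈ 99.000000.


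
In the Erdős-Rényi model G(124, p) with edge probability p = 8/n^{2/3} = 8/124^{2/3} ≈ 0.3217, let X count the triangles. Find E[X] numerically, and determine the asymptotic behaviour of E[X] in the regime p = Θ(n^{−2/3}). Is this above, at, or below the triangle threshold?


Number of potential triangles: C(124, 3) = 310124.
Each occurs with probability p³ ≈ (0.3217)³ ≈ 3.329865e-02.
By linearity: E[X] = C(124, 3)·p³ ≈ 310124 · 3.329865e-02 ≈ 10326.7097.
Since α = 2/3 < 1, p = c/n^{2/3} ≫ 1/n is above the triangle threshold p ~ 1/n. Asymptotically E[X] ~ (c³/6)·n^{3(1−α)} = (8³/6)·n^{1} → ∞; triangles are abundant w.h.p.

E[X] ≈ 10326.7097; in regime p = Θ(1/n^{2/3}) E[X] diverges (above the triangle threshold p ~ 1/n).


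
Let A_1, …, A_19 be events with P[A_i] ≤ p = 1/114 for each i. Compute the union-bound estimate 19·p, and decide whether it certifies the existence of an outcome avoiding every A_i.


Union bound: P[∪_{i=1}^{19} A_i] ≤ Σ_i P[A_i] ≤ 19·p = 19·(1/114) = 1/6.
Numerically: 1/6 ≈ 0.16667.
Is 1/6 < 1? YES.
Since P[∪ A_i] ≤ 1/6 < 1, the complement has P[∩ A_i^c] ≥ 1 − 1/6 = 5/6 > 0, so some outcome avoids every A_i.

19·p = 1/6 ≈ 0.16667; existence CERTIFIED by the union bound.


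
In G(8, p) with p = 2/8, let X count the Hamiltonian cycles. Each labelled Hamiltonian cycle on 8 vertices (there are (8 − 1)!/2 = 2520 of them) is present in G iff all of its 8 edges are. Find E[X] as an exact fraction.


K_8 has (8 − 1)!/2 = 2520 labelled Hamiltonian cycles.
For each such Hamiltonian cycle H, let X_H = 1 if all 8 edges of H are present in G. Then P[X_H = 1] = p^{8} = (1/4)^{8} = 1/65536.
Summing the indicators: E[X] = Σ_H E[X_H] = 2520 · p^{8} = 2520 · 1/65536 = 315/8192.
Numerically: E[X] ≈ 0.038452.

E[X] = 2520 · (1/4)^{8} = 315/8192 ≈ 0.038452.


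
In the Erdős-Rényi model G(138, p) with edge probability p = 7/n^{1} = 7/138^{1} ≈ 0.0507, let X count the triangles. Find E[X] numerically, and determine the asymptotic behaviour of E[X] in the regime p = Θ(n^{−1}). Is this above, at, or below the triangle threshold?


Number of potential triangles: C(138, 3) = 428536.
Each occurs with probability p³ ≈ (0.0507)³ ≈ 1.30514e-04.
By linearity: E[X] = C(138, 3)·p³ ≈ 428536 · 1.30514e-04 ≈ 55.930.
Here α = 1, so p = 7/n is exactly at the triangle threshold p ~ 1/n. Asymptotically E[X] → c³/6 = 7³/6 = 343/6 ≈ 57.167, a bounded constant. In this regime the triangle count is asymptotically Poisson(c³/6).

E[X] ≈ 55.930; in regime p = Θ(1/n^{1}) E[X] stays bounded (at the triangle threshold p ~ 1/n).


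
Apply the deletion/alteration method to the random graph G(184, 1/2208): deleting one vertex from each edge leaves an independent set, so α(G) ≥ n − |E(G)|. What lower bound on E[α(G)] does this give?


E[|E(G)|] = C(184, 2)·p = 16836 · (1/2208) = 61/8.
E[α(G)] ≥ n − E[|E(G)|] = 184 − 61/8 = 1411/8.
Numerically: ≈ 176.3750.
(This is only a lower bound; the true E[α(G)] may be larger.)

E[α(G)] ≥ 1411/8 ≈ 176.3750.


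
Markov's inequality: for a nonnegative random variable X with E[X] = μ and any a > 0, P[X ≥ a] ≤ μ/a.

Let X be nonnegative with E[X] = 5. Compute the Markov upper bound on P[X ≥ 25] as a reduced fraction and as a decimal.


μ = E[X] = 5, a = 25.
Markov: P[X ≥ 25] ≤ μ/a = (5)/25 = 1/5.
Numerically: ≈ 0.200000.
(Since a = 25 > μ = 5.000000, the bound 1/5 is < 1 and informative.)

P[X ≥ 25] ≤ 1/5 ≈ 0.200000.


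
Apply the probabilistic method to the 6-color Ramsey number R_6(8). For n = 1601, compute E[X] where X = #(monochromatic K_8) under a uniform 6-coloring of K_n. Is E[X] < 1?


E[X] = C(1601, 8) · 6^{1 − 28} = 1051968746851785076600 · 6^{−27} = 1051968746851785076600/1023490369077469249536.
As a reduced fraction: E[X] = 131496093356473134575/127936296134683656192 ≈ 1.028.
Is E[X] < 1? NO.
Since E[X] ≥ 1, the first-moment bound is inconclusive at n = 1601; it does NOT by itself certify R_6(8) > 1601.

E[X] = 131496093356473134575/127936296134683656192 ≈ 1.028; E[X] ≥ 1; first-moment method inconclusive here.


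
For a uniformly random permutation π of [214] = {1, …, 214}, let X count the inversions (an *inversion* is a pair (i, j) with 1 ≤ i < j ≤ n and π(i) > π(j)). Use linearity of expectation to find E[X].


Write X = Σ X_I over the C(214, 2) = 22791 pairs i < j, with X_I the indicator of one inversion.
There are 22791 indicators.
For each fixed pair i < j, the values π(i) and π(j) are two distinct elements of {1, …, 214} in uniformly random order; by symmetry P[π(i) > π(j)] = 1/2.
By linearity: E[X] = 22791 · (1/2) = C(214, 2) · (1/2) = 22791/2 = 22791/2 ≈ 11395.500.

E[X] = 22791/2 = 11395.500.


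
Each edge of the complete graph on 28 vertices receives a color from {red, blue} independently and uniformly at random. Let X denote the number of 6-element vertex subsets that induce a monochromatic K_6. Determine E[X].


Let X = Σ_S X_S over the C(28, 6) = 376740 subsets S of size 6, where X_S = 1 if the K_6 on S is monochromatic.
For a fixed S, the K_6 on S has C(6, 2) = 15 edges. P[all 15 edges red] = (1/2)^15, and likewise for blue, so P[monochromatic] = 2·(1/2)^15 = 2^{1 − 15} = 1/16384.
By linearity: E[X] = C(28, 6) · 2^{1 − 15} = 376740 · 1/16384 = 94185/4096.
Numerically: E[X] ≈ 22.9944.

E[X] = C(28,6)·2^(1−C(6,2)) = 94185/4096 ≈ 22.9944.


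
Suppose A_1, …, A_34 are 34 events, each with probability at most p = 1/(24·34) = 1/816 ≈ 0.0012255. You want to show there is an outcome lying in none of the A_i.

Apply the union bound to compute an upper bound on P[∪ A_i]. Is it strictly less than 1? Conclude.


Union bound: P[∪_{i=1}^{34} A_i] ≤ Σ_i P[A_i] ≤ 34·p = 34·(1/816) = 1/24.
Numerically: 1/24 ≈ 0.0416667.
Is 1/24 < 1? YES.
Since P[∪ A_i] ≤ 1/24 < 1, the complement has P[∩ A_i^c] ≥ 1 − 1/24 = 23/24 > 0, so some outcome avoids every A_i.

34·p = 1/24 ≈ 0.0416667; existence CERTIFIED by the union bound.


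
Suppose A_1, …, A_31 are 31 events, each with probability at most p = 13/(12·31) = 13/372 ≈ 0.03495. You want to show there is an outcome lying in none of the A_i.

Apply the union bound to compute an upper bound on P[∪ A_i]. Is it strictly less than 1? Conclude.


Union bound: P[∪_{i=1}^{31} A_i] ≤ Σ_i P[A_i] ≤ 31·p = 31·(13/372) = 13/12.
Numerically: 13/12 ≈ 1.08333.
Is 13/12 < 1? NO.
Since the bound 13/12 is ≥ 1, the union bound is uninformative here; it does NOT by itself certify existence.

31·p = 13/12 ≈ 1.08333; existence NOT certified by the union bound.


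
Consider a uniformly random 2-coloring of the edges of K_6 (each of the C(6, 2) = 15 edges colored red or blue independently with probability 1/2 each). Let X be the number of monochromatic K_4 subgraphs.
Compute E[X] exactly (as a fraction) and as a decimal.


Let X = Σ_S X_S over the C(6, 4) = 15 subsets S of size 4, where X_S = 1 if the K_4 on S is monochromatic.
For a fixed S, the K_4 on S has C(4, 2) = 6 edges. P[all 6 edges red] = (1/2)^6, and likewise for blue, so P[monochromatic] = 2·(1/2)^6 = 2^{1 − 6} = 1/32.
By linearity: E[X] = C(6, 4) · 2^{1 − 6} = 15 · 1/32 = 15/32.
Numerically: E[X] ≈ 0.469.

E[X] = C(6,4)·2^(1−C(4,2)) = 15/32 ≈ 0.469.


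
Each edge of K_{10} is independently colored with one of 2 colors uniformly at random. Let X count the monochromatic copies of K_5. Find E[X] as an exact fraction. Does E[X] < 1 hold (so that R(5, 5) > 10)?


E[X] = C(10, 5) · 2^{1 − 10} = 252 · 2^{−9} = 252/512.
As a reduced fraction: E[X] = 63/128 ≈ 0.49219.
Is E[X] < 1? YES.
Since E[X] < 1, there exists a 2-coloring of K_{10} with no monochromatic K_5; hence R(5, 5) > 10.

E[X] = 63/128 ≈ 0.49219; E[X] < 1, so R(5, 5) > 10.


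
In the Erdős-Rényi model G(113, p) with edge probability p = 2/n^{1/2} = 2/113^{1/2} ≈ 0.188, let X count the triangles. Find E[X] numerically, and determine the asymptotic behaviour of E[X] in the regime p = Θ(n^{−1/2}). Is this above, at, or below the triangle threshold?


Number of potential triangles: C(113, 3) = 234136.
Each occurs with probability p³ ≈ (0.188)³ ≈ 6.65997e-03.
By linearity: E[X] = C(113, 3)·p³ ≈ 234136 · 6.65997e-03 ≈ 1559.339.
Since α = 1/2 < 1, p = c/n^{1/2} ≫ 1/n is above the triangle threshold p ~ 1/n. Asymptotically E[X] ~ (c³/6)·n^{3(1−α)} = (2³/6)·n^{1.5} → ∞; triangles are abundant w.h.p.

E[X] ≈ 1559.339; in regime p = Θ(1/n^{1/2}) E[X] diverges (above the triangle threshold p ~ 1/n).


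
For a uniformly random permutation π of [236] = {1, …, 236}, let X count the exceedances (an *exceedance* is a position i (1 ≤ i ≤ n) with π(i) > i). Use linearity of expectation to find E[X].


Write X = Σ_{i=1}^{236} X_i, where X_i = 1_{π(i) > i}.
For each fixed i, π(i) is uniform over {1, …, 236} (marginal of a uniform permutation), so P[π(i) > i] = (n − i)/n. Summing: Σ_{i=1}^{236} (n − i)/n = (0 + 1 + … + 235)/236 = 236(236 − 1)/(2·236) = (236 − 1)/2.
Hence E[X] = Σ_{i=1}^{236} (236 − i)/236 = 235/2 ≈ 117.5000.

E[X] = 235/2 = 117.5000.


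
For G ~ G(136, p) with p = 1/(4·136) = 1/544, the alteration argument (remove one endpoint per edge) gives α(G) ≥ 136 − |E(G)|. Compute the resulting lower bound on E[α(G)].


E[|E(G)|] = C(136, 2)·p = 9180 · (1/544) = 135/8.
E[α(G)] ≥ n − E[|E(G)|] = 136 − 135/8 = 953/8.
Numerically: ≈ 119.12500.
(This is only a lower bound; the true E[α(G)] may be larger.)

E[α(G)] ≥ 953/8 ≈ 119.12500.


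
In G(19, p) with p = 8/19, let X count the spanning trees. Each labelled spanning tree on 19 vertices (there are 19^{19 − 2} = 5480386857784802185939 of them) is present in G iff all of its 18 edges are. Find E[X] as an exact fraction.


K_19 has 19^{19 − 2} = 5480386857784802185939 labelled spanning trees.
For each such spanning tree H, let X_H = 1 if all 18 edges of H are present in G. Then P[X_H = 1] = p^{18} = (8/19)^{18} = 18014398509481984/104127350297911241532841.
Summing the indicators: E[X] = Σ_H E[X_H] = 5480386857784802185939 · p^{18} = 5480386857784802185939 · 18014398509481984/104127350297911241532841 = 18014398509481984/19.
Numerically: E[X] ≈ 9.48e+14.

E[X] = 5480386857784802185939 · (8/19)^{18} = 18014398509481984/19 ≈ 9.48e+14.


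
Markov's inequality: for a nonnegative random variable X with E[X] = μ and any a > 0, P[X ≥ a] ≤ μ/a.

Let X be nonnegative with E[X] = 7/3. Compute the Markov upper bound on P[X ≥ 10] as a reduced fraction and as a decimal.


μ = E[X] = 7/3, a = 10.
Markov: P[X ≥ 10] ≤ μ/a = (7/3)/10 = 7/30.
Numerically: ≈ 0.233.
(Since a = 10 > μ = 2.333, the bound 7/30 is < 1 and informative.)

P[X ≥ 10] ≤ 7/30 ≈ 0.233.


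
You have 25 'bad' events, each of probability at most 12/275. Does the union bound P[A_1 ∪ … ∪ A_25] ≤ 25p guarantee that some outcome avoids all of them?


Union bound: P[∪_{i=1}^{25} A_i] ≤ Σ_i P[A_i] ≤ 25·p = 25·(12/275) = 12/11.
Numerically: 12/11 ≈ 1.090909.
Is 12/11 < 1? NO.
Since the bound 12/11 is ≥ 1, the union bound is uninformative here; it does NOT by itself certify existence.

25·p = 12/11 ≈ 1.090909; existence NOT certified by the union bound.


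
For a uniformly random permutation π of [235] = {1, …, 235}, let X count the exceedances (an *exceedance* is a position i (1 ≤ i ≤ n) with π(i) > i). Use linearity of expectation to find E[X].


Write X = Σ_{i=1}^{235} X_i, where X_i = 1_{π(i) > i}.
For each fixed i, π(i) is uniform over {1, …, 235} (marginal of a uniform permutation), so P[π(i) > i] = (n − i)/n. Summing: Σ_{i=1}^{235} (n − i)/n = (0 + 1 + … + 234)/235 = 235(235 − 1)/(2·235) = (235 − 1)/2.
Hence E[X] = Σ_{i=1}^{235} (235 − i)/235 = 117 ≈ 117.000.

E[X] = 117 = 117.000.


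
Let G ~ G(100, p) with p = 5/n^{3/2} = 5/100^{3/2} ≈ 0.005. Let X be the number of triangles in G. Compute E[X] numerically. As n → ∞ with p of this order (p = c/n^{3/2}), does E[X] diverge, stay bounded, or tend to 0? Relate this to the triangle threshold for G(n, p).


Number of potential triangles: C(100, 3) = 161700.
Each occurs with probability p³ ≈ (0.005)³ ≈ 1.2500000e-07.
By linearity: E[X] = C(100, 3)·p³ ≈ 161700 · 1.2500000e-07 ≈ 0.02021.
Since α = 3/2 > 1, p = c/n^{3/2} = o(1/n) is below the triangle threshold p ~ 1/n. Asymptotically E[X] ~ (c³/6)·n^{3(1−α)} = (5³/6)·n^{-1.5} → 0, so by Markov's inequality G has no triangles w.h.p.

E[X] ≈ 0.02021; in regime p = Θ(1/n^{3/2}) E[X] tends to 0 (below the triangle threshold p ~ 1/n).


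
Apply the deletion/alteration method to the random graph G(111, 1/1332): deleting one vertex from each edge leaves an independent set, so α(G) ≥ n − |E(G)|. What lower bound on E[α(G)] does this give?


E[|E(G)|] = C(111, 2)·p = 6105 · (1/1332) = 55/12.
E[α(G)] ≥ n − E[|E(G)|] = 111 − 55/12 = 1277/12.
Numerically: ≈ 106.4167.
(This is only a lower bound; the true E[α(G)] may be larger.)

E[α(G)] ≥ 1277/12 ≈ 106.4167.


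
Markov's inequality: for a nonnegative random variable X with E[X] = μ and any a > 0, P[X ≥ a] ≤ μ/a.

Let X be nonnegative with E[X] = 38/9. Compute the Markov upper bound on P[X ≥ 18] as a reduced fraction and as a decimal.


μ = E[X] = 38/9, a = 18.
Markov: P[X ≥ 18] ≤ μ/a = (38/9)/18 = 19/81.
Numerically: ≈ 0.235.
(Since a = 18 > μ = 4.222, the bound 19/81 is < 1 and informative.)

P[X ≥ 18] ≤ 19/81 ≈ 0.235.


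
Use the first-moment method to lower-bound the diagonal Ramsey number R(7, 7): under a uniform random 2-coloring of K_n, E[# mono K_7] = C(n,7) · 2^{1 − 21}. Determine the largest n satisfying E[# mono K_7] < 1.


We need C(n, 7) · 2^{1 − 21} < 1, i.e. C(n, 7) < 2^{21 − 1} = 1048576.
Check values of n near the boundary:
  n = 23: C(23, 7) = 245157; 245157 < 1048576? YES
  n = 24: C(24, 7) = 346104; 346104 < 1048576? YES
  n = 25: C(25, 7) = 480700; 480700 < 1048576? YES
  n = 26: C(26, 7) = 657800; 657800 < 1048576? YES
  n = 27: C(27, 7) = 888030; 888030 < 1048576? YES
  n = 28: C(28, 7) = 1184040; 1184040 < 1048576? NO
  n = 29: C(29, 7) = 1560780; 1560780 < 1048576? NO
The largest n with C(n, 7) < 1048576 is n = 27 (where E[X] = 444015/524288 ≈ 0.846891). Hence R(7, 7) > 27, i.e. R(7, 7) ≥ 28.

Largest n = 27; hence R(7, 7) > 27.


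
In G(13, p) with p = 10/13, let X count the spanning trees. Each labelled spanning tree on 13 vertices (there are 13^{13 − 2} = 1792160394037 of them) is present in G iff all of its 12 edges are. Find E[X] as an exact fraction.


K_13 has 13^{13 − 2} = 1792160394037 labelled spanning trees.
For each such spanning tree H, let X_H = 1 if all 12 edges of H are present in G. Then P[X_H = 1] = p^{12} = (10/13)^{12} = 1000000000000/23298085122481.
By linearity of expectation: E[X] = Σ_H E[X_H] = 1792160394037 · p^{12} = 1792160394037 · 1000000000000/23298085122481 = 1000000000000/13.
Numerically: E[X] ≈ 7.69e+10.

E[X] = 1792160394037 · (10/13)^{12} = 1000000000000/13 ≈ 7.69e+10.


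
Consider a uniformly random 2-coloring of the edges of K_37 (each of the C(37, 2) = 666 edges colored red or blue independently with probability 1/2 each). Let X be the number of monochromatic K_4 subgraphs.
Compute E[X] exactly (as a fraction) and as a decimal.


Let X = Σ_S X_S over the C(37, 4) = 66045 subsets S of size 4, where X_S = 1 if the K_4 on S is monochromatic.
For a fixed S, the K_4 on S has C(4, 2) = 6 edges. P[all 6 edges red] = (1/2)^6, and likewise for blue, so P[monochromatic] = 2·(1/2)^6 = 2^{1 − 6} = 1/32.
By linearity: E[X] = C(37, 4) · 2^{1 − 6} = 66045 · 1/32 = 66045/32.
Numerically: E[X] ≈ 2063.906250.

E[X] = C(37,4)·2^(1−C(4,2)) = 66045/32 ≈ 2063.906250.


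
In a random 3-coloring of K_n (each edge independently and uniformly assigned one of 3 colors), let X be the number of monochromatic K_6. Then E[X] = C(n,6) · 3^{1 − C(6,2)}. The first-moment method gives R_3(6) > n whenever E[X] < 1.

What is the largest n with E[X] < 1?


We need C(n, 6) · 3^{1 − 15} < 1, i.e. C(n, 6) < 3^{15 − 1} = 4782969.
Check values of n near the boundary:
  n = 37: C(37, 6) = 2324784; 2324784 < 4782969? YES
  n = 38: C(38, 6) = 2760681; 2760681 < 4782969? YES
  n = 39: C(39, 6) = 3262623; 3262623 < 4782969? YES
  n = 40: C(40, 6) = 3838380; 3838380 < 4782969? YES
  n = 41: C(41, 6) = 4496388; 4496388 < 4782969? YES
  n = 42: C(42, 6) = 5245786; 5245786 < 4782969? NO
  n = 43: C(43, 6) = 6096454; 6096454 < 4782969? NO
The largest n with C(n, 6) < 4782969 is n = 41 (where E[X] = 1498796/1594323 ≈ 0.940). Hence R_3(6) > 41, i.e. R_3(6) ≥ 42.

Largest n = 41; hence R_3(6) > 41.


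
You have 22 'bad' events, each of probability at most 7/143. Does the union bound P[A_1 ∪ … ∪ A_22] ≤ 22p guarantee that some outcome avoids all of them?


Union bound: P[∪_{i=1}^{22} A_i] ≤ Σ_i P[A_i] ≤ 22·p = 22·(7/143) = 14/13.
Numerically: 14/13 ≈ 1.0769.
Is 14/13 < 1? NO.
Since the bound 14/13 is ≥ 1, the union bound is uninformative here; it does NOT by itself certify existence.

22·p = 14/13 ≈ 1.0769; existence NOT certified by the union bound.


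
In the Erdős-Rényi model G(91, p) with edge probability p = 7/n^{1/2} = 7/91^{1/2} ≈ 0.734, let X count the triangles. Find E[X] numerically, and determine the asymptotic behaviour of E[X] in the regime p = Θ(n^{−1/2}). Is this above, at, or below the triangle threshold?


Number of potential triangles: C(91, 3) = 121485.
Each occurs with probability p³ ≈ (0.734)³ ≈ 3.95123e-01.
By linearity: E[X] = C(91, 3)·p³ ≈ 121485 · 3.95123e-01 ≈ 48001.487.
Since α = 1/2 < 1, p = c/n^{1/2} ≫ 1/n is above the triangle threshold p ~ 1/n. Asymptotically E[X] ~ (c³/6)·n^{3(1−α)} = (7³/6)·n^{1.5} → ∞; triangles are abundant w.h.p.

E[X] ≈ 48001.487; in regime p = Θ(1/n^{1/2}) E[X] diverges (above the triangle threshold p ~ 1/n).


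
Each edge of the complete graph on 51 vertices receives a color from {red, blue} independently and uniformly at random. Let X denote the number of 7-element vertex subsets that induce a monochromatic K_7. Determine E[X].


Let X = Σ_S X_S over the C(51, 7) = 115775100 subsets S of size 7, where X_S = 1 if the K_7 on S is monochromatic.
For a fixed S, the K_7 on S has C(7, 2) = 21 edges. P[all 21 edges red] = (1/2)^21, and likewise for blue, so P[monochromatic] = 2·(1/2)^21 = 2^{1 − 21} = 1/1048576.
By linearity: E[X] = C(51, 7) · 2^{1 − 21} = 115775100 · 1/1048576 = 28943775/262144.
Numerically: E[X] ≈ 110.41174.

E[X] = C(51,7)·2^(1−C(7,2)) = 28943775/262144 ≈ 110.41174.


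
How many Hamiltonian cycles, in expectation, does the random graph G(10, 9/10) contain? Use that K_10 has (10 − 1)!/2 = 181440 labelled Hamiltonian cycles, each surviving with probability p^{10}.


K_10 has (10 − 1)!/2 = 181440 labelled Hamiltonian cycles.
For each such Hamiltonian cycle H, let X_H = 1 if all 10 edges of H are present in G. Then P[X_H = 1] = p^{10} = (9/10)^{10} = 3486784401/10000000000.
By linearity of expectation: E[X] = Σ_H E[X_H] = 181440 · p^{10} = 181440 · 3486784401/10000000000 = 1977006755367/31250000.
Numerically: E[X] ≈ 63264.2.

E[X] = 181440 · (9/10)^{10} = 1977006755367/31250000 ≈ 63264.2.


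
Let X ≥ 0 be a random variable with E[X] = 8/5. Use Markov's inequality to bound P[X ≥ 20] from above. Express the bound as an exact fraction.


μ = E[X] = 8/5, a = 20.
Markov: P[X ≥ 20] ≤ μ/a = (8/5)/20 = 2/25.
Numerically: ≈ 0.0800.
(Since a = 20 > μ = 1.6000, the bound 2/25 is < 1 and informative.)

P[X ≥ 20] ≤ 2/25 ≈ 0.0800.


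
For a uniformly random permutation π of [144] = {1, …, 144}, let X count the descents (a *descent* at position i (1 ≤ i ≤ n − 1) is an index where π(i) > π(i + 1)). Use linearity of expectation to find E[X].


Write X = Σ X_I over i = 1, …, 143, with X_I the indicator of one descent.
There are 143 indicators.
For each fixed i, the pair (π(i), π(i+1)) is a uniformly random ordered pair of distinct values from {1, …, 144}; by symmetry P[π(i) > π(i+1)] = 1/2.
By linearity: E[X] = 143 · (1/2) = (144 − 1) · (1/2) = 143/2 ≈ 71.5000.

E[X] = 143/2 = 71.5000.


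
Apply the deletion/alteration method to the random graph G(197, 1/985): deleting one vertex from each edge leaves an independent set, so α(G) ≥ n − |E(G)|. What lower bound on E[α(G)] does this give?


E[|E(G)|] = C(197, 2)·p = 19306 · (1/985) = 98/5.
E[α(G)] ≥ n − E[|E(G)|] = 197 − 98/5 = 887/5.
Numerically: ≈ 177.400.
(This is only a lower bound; the true E[α(G)] may be larger.)

E[α(G)] ≥ 887/5 ≈ 177.400.


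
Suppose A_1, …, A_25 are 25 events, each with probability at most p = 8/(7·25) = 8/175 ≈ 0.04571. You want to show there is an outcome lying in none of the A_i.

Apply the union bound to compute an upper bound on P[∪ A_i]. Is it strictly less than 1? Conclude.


Union bound: P[∪_{i=1}^{25} A_i] ≤ Σ_i P[A_i] ≤ 25·p = 25·(8/175) = 8/7.
Numerically: 8/7 ≈ 1.14286.
Is 8/7 < 1? NO.
Since the bound 8/7 is ≥ 1, the union bound is uninformative here; it does NOT by itself certify existence.

25·p = 8/7 ≈ 1.14286; existence NOT certified by the union bound.


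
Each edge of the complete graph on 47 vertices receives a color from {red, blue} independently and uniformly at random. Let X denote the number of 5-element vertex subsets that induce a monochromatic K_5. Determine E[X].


Let X = Σ_S X_S over the C(47, 5) = 1533939 subsets S of size 5, where X_S = 1 if the K_5 on S is monochromatic.
For a fixed S, the K_5 on S has C(5, 2) = 10 edges. P[all 10 edges red] = (1/2)^10, and likewise for blue, so P[monochromatic] = 2·(1/2)^10 = 2^{1 − 10} = 1/512.
By linearity: E[X] = C(47, 5) · 2^{1 − 10} = 1533939 · 1/512 = 1533939/512.
Numerically: E[X] ≈ 2995.9746.

E[X] = C(47,5)·2^(1−C(5,2)) = 1533939/512 ≈ 2995.9746.


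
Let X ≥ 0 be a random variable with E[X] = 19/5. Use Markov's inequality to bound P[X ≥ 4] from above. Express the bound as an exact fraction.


μ = E[X] = 19/5, a = 4.
Markov: P[X ≥ 4] ≤ μ/a = (19/5)/4 = 19/20.
Numerically: ≈ 0.9500.
(Since a = 4 > μ = 3.8000, the bound 19/20 is < 1 and informative.)

P[X ≥ 4] ≤ 19/20 ≈ 0.9500.


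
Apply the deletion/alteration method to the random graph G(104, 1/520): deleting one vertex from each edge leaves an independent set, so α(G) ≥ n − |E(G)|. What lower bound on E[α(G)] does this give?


E[|E(G)|] = C(104, 2)·p = 5356 · (1/520) = 103/10.
E[α(G)] ≥ n − E[|E(G)|] = 104 − 103/10 = 937/10.
Numerically: ≈ 93.7000.
(This is only a lower bound; the true E[α(G)] may be larger.)

E[α(G)] ≥ 937/10 ≈ 93.7000.


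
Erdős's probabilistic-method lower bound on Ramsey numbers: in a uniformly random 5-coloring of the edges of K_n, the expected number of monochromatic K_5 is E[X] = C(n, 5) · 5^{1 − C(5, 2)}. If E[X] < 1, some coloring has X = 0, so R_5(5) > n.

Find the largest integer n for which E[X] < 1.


We need C(n, 5) · 5^{1 − 10} < 1, i.e. C(n, 5) < 5^{10 − 1} = 1953125.
Check values of n near the boundary:
  n = 47: C(47, 5) = 1533939; 1533939 < 1953125? YES
  n = 48: C(48, 5) = 1712304; 1712304 < 1953125? YES
  n = 49: C(49, 5) = 1906884; 1906884 < 1953125? YES
  n = 50: C(50, 5) = 2118760; 2118760 < 1953125? NO
The largest n with C(n, 5) < 1953125 is n = 49 (where E[X] = 1906884/1953125 ≈ 0.976325). Hence R_5(5) > 49, i.e. R_5(5) ≥ 50.

Largest n = 49; hence R_5(5) > 49.


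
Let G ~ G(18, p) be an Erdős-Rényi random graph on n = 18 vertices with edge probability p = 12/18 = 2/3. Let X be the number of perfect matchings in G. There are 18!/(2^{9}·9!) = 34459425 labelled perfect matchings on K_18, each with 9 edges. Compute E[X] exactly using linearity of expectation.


K_18 has 18!/(2^{9}·9!) = 34459425 labelled perfect matchings.
For each such perfect matching H, let X_H = 1 if all 9 edges of H are present in G. Then P[X_H = 1] = p^{9} = (2/3)^{9} = 512/19683.
By linearity of expectation: E[X] = Σ_H E[X_H] = 34459425 · p^{9} = 34459425 · 512/19683 = 217817600/243.
Numerically: E[X] ≈ 8.964e+05.

E[X] = 34459425 · (2/3)^{9} = 217817600/243 ≈ 8.964e+05.


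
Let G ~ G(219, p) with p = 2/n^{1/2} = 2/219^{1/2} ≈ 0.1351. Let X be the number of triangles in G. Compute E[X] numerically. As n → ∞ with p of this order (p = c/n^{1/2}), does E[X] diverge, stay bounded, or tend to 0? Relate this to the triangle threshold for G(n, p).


Number of potential triangles: C(219, 3) = 1726669.
Each occurs with probability p³ ≈ (0.1351)³ ≈ 2.468447e-03.
By linearity: E[X] = C(219, 3)·p³ ≈ 1726669 · 2.468447e-03 ≈ 4262.1910.
Since α = 1/2 < 1, p = c/n^{1/2} ≫ 1/n is above the triangle threshold p ~ 1/n. Asymptotically E[X] ~ (c³/6)·n^{3(1−α)} = (2³/6)·n^{1.5} → ∞; triangles are abundant w.h.p.

E[X] ≈ 4262.1910; in regime p = Θ(1/n^{1/2}) E[X] diverges (above the triangle threshold p ~ 1/n).


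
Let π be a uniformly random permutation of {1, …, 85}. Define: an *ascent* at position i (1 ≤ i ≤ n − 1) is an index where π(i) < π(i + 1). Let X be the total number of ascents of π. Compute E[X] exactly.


Write X = Σ X_I over i = 1, …, 84, with X_I the indicator of one ascent.
There are 84 indicators.
For each fixed i, the pair (π(i), π(i+1)) is a uniformly random ordered pair of distinct values from {1, …, 85}; by symmetry P[π(i) < π(i+1)] = 1/2.
By linearity: E[X] = 84 · (1/2) = (85 − 1) · (1/2) = 42 ≈ 42.000.

E[X] = 42 = 42.000.


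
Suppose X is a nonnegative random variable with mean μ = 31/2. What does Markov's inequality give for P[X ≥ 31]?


μ = E[X] = 31/2, a = 31.
Markov: P[X ≥ 31] ≤ μ/a = (31/2)/31 = 1/2.
Numerically: ≈ 0.500.
(Since a = 31 > μ = 15.500, the bound 1/2 is < 1 and informative.)

P[X ≥ 31] ≤ 1/2 ≈ 0.500.


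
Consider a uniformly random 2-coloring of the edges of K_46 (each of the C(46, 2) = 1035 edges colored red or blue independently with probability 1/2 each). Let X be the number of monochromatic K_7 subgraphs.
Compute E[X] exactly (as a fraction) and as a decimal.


Let X = Σ_S X_S over the C(46, 7) = 53524680 subsets S of size 7, where X_S = 1 if the K_7 on S is monochromatic.
For a fixed S, the K_7 on S has C(7, 2) = 21 edges. P[all 21 edges red] = (1/2)^21, and likewise for blue, so P[monochromatic] = 2·(1/2)^21 = 2^{1 − 21} = 1/1048576.
By linearity: E[X] = C(46, 7) · 2^{1 − 21} = 53524680 · 1/1048576 = 6690585/131072.
Numerically: E[X] ≈ 51.045113.

E[X] = C(46,7)·2^(1−C(7,2)) = 6690585/131072 ≈ 51.045113.


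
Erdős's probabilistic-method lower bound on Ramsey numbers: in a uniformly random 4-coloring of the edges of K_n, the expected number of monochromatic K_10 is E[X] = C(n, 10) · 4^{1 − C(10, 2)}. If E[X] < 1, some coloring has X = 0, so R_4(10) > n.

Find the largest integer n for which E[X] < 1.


We need C(n, 10) · 4^{1 − 45} < 1, i.e. C(n, 10) < 4^{45 − 1} = 309485009821345068724781056.
Check values of n near the boundary:
  n = 2017: C(2017, 10) = 300324964434452596180990448; 300324964434452596180990448 < 309485009821345068724781056? YES
  n = 2018: C(2018, 10) = 301820606687612220663963508; 301820606687612220663963508 < 309485009821345068724781056? YES
  n = 2019: C(2019, 10) = 303322949179835278009229628; 303322949179835278009229628 < 309485009821345068724781056? YES
  n = 2020: C(2020, 10) = 304832018578739931133653656; 304832018578739931133653656 < 309485009821345068724781056? YES
  n = 2021: C(2021, 10) = 306347841644770462864800616; 306347841644770462864800616 < 309485009821345068724781056? YES
  n = 2022: C(2022, 10) = 307870445231474093395937796; 307870445231474093395937796 < 309485009821345068724781056? YES
  n = 2023: C(2023, 10) = 309399856285778485315440716; 309399856285778485315440716 < 309485009821345068724781056? YES
  n = 2024: C(2024, 10) = 310936101848269937576192656; 310936101848269937576192656 < 309485009821345068724781056? NO
  n = 2025: C(2025, 10) = 312479209053472269772600560; 312479209053472269772600560 < 309485009821345068724781056? NO
The largest n with C(n, 10) < 309485009821345068724781056 is n = 2023 (where E[X] = 77349964071444621328860179/77371252455336267181195264 ≈ 0.999725). Hence R_4(10) > 2023, i.e. R_4(10) ≥ 2024.

Largest n = 2023; hence R_4(10) > 2023.


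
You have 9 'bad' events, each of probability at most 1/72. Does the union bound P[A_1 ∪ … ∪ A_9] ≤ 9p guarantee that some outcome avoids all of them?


Union bound: P[∪_{i=1}^{9} A_i] ≤ Σ_i P[A_i] ≤ 9·p = 9·(1/72) = 1/8.
Numerically: 1/8 ≈ 0.12500.
Is 1/8 < 1? YES.
Since P[∪ A_i] ≤ 1/8 < 1, the complement has P[∩ A_i^c] ≥ 1 − 1/8 = 7/8 > 0, so some outcome avoids every A_i.

9·p = 1/8 ≈ 0.12500; existence CERTIFIED by the union bound.


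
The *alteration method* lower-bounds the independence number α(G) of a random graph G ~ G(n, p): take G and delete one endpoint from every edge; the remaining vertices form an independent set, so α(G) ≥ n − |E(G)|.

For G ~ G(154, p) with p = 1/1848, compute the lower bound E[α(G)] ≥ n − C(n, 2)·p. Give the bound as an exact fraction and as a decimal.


E[|E(G)|] = C(154, 2)·p = 11781 · (1/1848) = 51/8.
E[α(G)] ≥ n − E[|E(G)|] = 154 − 51/8 = 1181/8.
Numerically: ≈ 147.62500.
(This is only a lower bound; the true E[α(G)] may be larger.)

E[α(G)] ≥ 1181/8 ≈ 147.62500.


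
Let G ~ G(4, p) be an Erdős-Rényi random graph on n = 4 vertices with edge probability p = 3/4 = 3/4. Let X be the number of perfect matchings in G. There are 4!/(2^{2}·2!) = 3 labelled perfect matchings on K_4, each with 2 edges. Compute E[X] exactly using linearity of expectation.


K_4 has 4!/(2^{2}·2!) = 3 labelled perfect matchings.
For each such perfect matching H, let X_H = 1 if all 2 edges of H are present in G. Then P[X_H = 1] = p^{2} = (3/4)^{2} = 9/16.
Summing the indicators: E[X] = Σ_H E[X_H] = 3 · p^{2} = 3 · 9/16 = 27/16.
Numerically: E[X] ≈ 1.688.

E[X] = 3 · (3/4)^{2} = 27/16 ≈ 1.688.


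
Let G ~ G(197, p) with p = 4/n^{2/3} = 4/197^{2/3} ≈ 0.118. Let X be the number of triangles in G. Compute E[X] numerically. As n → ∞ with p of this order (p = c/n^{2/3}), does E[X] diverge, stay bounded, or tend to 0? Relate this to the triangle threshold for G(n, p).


Number of potential triangles: C(197, 3) = 1254890.
Each occurs with probability p³ ≈ (0.118)³ ≈ 1.64910e-03.
By linearity: E[X] = C(197, 3)·p³ ≈ 1254890 · 1.64910e-03 ≈ 2069.442.
Since α = 2/3 < 1, p = c/n^{2/3} ≫ 1/n is above the triangle threshold p ~ 1/n. Asymptotically E[X] ~ (c³/6)·n^{3(1−α)} = (4³/6)·n^{1} → ∞; triangles are abundant w.h.p.

E[X] ≈ 2069.442; in regime p = Θ(1/n^{2/3}) E[X] diverges (above the triangle threshold p ~ 1/n).


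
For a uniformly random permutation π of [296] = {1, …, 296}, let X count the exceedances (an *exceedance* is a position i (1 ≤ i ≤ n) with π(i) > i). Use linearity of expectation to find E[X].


Write X = Σ_{i=1}^{296} X_i, where X_i = 1_{π(i) > i}.
For each fixed i, π(i) is uniform over {1, …, 296} (marginal of a uniform permutation), so P[π(i) > i] = (n − i)/n. Summing: Σ_{i=1}^{296} (n − i)/n = (0 + 1 + … + 295)/296 = 296(296 − 1)/(2·296) = (296 − 1)/2.
Hence E[X] = Σ_{i=1}^{296} (296 − i)/296 = 295/2 ≈ 147.500.

E[X] = 295/2 = 147.500.


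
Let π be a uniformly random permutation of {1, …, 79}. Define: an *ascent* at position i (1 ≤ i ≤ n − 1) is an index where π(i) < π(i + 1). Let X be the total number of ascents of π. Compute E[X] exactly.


Write X = Σ X_I over i = 1, …, 78, with X_I the indicator of one ascent.
There are 78 indicators.
For each fixed i, the pair (π(i), π(i+1)) is a uniformly random ordered pair of distinct values from {1, …, 79}; by symmetry P[π(i) < π(i+1)] = 1/2.
By linearity: E[X] = 78 · (1/2) = (79 − 1) · (1/2) = 39 ≈ 39.00000.

E[X] = 39 = 39.00000.


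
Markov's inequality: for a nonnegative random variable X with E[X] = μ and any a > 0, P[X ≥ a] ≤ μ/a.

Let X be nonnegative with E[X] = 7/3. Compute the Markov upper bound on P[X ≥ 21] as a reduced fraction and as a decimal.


μ = E[X] = 7/3, a = 21.
Markov: P[X ≥ 21] ≤ μ/a = (7/3)/21 = 1/9.
Numerically: ≈ 0.111.
(Since a = 21 > μ = 2.333, the bound 1/9 is < 1 and informative.)

P[X ≥ 21] ≤ 1/9 ≈ 0.111.


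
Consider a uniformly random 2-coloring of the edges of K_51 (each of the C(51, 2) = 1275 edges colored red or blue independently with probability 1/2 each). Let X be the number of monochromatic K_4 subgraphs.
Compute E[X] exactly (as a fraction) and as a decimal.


Let X = Σ_S X_S over the C(51, 4) = 249900 subsets S of size 4, where X_S = 1 if the K_4 on S is monochromatic.
For a fixed S, the K_4 on S has C(4, 2) = 6 edges. P[all 6 edges red] = (1/2)^6, and likewise for blue, so P[monochromatic] = 2·(1/2)^6 = 2^{1 − 6} = 1/32.
Summing: E[X] = C(51, 4) · 2^{1 − 6} = 249900 · 1/32 = 62475/8.
Numerically: E[X] ≈ 7809.375000.

E[X] = C(51,4)·2^(1−C(4,2)) = 62475/8 ≈ 7809.375000.


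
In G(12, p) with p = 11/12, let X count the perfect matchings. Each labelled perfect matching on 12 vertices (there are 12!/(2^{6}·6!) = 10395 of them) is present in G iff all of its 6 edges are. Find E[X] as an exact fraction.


K_12 has 12!/(2^{6}·6!) = 10395 labelled perfect matchings.
For each such perfect matching H, let X_H = 1 if all 6 edges of H are present in G. Then P[X_H = 1] = p^{6} = (11/12)^{6} = 1771561/2985984.
By linearity: E[X] = Σ_H E[X_H] = 10395 · p^{6} = 10395 · 1771561/2985984 = 682050985/110592.
Numerically: E[X] ≈ 6167.

E[X] = 10395 · (11/12)^{6} = 682050985/110592 ≈ 6167.


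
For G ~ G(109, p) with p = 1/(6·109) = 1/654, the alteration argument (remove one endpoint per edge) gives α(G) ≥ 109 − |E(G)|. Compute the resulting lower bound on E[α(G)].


E[|E(G)|] = C(109, 2)·p = 5886 · (1/654) = 9.
E[α(G)] ≥ n − E[|E(G)|] = 109 − 9 = 100.
Numerically: ≈ 100.000000.
(This is only a lower bound; the true E[α(G)] may be larger.)

E[α(G)] ≥ 100 ≈ 100.000000.


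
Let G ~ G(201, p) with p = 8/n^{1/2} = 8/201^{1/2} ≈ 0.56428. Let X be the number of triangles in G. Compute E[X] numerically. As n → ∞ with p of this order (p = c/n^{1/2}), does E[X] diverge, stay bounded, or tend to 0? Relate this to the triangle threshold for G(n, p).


Number of potential triangles: C(201, 3) = 1333300.
Each occurs with probability p³ ≈ (0.56428)³ ≈ 1.7967013e-01.
By linearity: E[X] = C(201, 3)·p³ ≈ 1333300 · 1.7967013e-01 ≈ 239554.18036.
Since α = 1/2 < 1, p = c/n^{1/2} ≫ 1/n is above the triangle threshold p ~ 1/n. Asymptotically E[X] ~ (c³/6)·n^{3(1−α)} = (8³/6)·n^{1.5} → ∞; triangles are abundant w.h.p.

E[X] ≈ 239554.18036; in regime p = Θ(1/n^{1/2}) E[X] diverges (above the triangle threshold p ~ 1/n).


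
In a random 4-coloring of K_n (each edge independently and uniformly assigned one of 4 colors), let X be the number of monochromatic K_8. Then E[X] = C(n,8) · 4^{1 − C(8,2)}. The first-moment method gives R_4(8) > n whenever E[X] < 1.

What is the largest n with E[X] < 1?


We need C(n, 8) · 4^{1 − 28} < 1, i.e. C(n, 8) < 4^{28 − 1} = 18014398509481984.
Check values of n near the boundary:
  n = 402: C(402, 8) = 15770615726749950; 15770615726749950 < 18014398509481984? YES
  n = 403: C(403, 8) = 16090020602228430; 16090020602228430 < 18014398509481984? YES
  n = 404: C(404, 8) = 16415071523485570; 16415071523485570 < 18014398509481984? YES
  n = 405: C(405, 8) = 16745853821188050; 16745853821188050 < 18014398509481984? YES
  n = 406: C(406, 8) = 17082453897995850; 17082453897995850 < 18014398509481984? YES
  n = 407: C(407, 8) = 17424959239309050; 17424959239309050 < 18014398509481984? YES
  n = 408: C(408, 8) = 17773458424095231; 17773458424095231 < 18014398509481984? YES
  n = 409: C(409, 8) = 18128041135797879; 18128041135797879 < 18014398509481984? NO
  n = 410: C(410, 8) = 18488798173326195; 18488798173326195 < 18014398509481984? NO
The largest n with C(n, 8) < 18014398509481984 is n = 408 (where E[X] = 17773458424095231/18014398509481984 ≈ 0.98663). Hence R_4(8) > 408, i.e. R_4(8) ≥ 409.

Largest n = 408; hence R_4(8) > 408.


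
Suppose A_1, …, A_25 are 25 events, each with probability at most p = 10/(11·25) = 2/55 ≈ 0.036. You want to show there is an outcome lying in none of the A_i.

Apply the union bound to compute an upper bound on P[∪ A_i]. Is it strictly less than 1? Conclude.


Union bound: P[∪_{i=1}^{25} A_i] ≤ Σ_i P[A_i] ≤ 25·p = 25·(2/55) = 10/11.
Numerically: 10/11 ≈ 0.909.
Is 10/11 < 1? YES.
Since P[∪ A_i] ≤ 10/11 < 1, the complement has P[∩ A_i^c] ≥ 1 − 10/11 = 1/11 > 0, so some outcome avoids every A_i.

25·p = 10/11 ≈ 0.909; existence CERTIFIED by the union bound.


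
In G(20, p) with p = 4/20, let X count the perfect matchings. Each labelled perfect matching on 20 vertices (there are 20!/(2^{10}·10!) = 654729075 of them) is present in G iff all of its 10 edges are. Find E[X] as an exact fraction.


K_20 has 20!/(2^{10}·10!) = 654729075 labelled perfect matchings.
For each such perfect matching H, let X_H = 1 if all 10 edges of H are present in G. Then P[X_H = 1] = p^{10} = (1/5)^{10} = 1/9765625.
By linearity of expectation: E[X] = Σ_H E[X_H] = 654729075 · p^{10} = 654729075 · 1/9765625 = 26189163/390625.
Numerically: E[X] ≈ 67.044.

E[X] = 654729075 · (1/5)^{10} = 26189163/390625 ≈ 67.044.


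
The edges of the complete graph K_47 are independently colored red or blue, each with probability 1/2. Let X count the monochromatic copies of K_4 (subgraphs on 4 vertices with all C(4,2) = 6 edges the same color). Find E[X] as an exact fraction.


Let X = Σ_S X_S over the C(47, 4) = 178365 subsets S of size 4, where X_S = 1 if the K_4 on S is monochromatic.
For a fixed S, the K_4 on S has C(4, 2) = 6 edges. P[all 6 edges red] = (1/2)^6, and likewise for blue, so P[monochromatic] = 2·(1/2)^6 = 2^{1 − 6} = 1/32.
By linearity: E[X] = C(47, 4) · 2^{1 − 6} = 178365 · 1/32 = 178365/32.
Numerically: E[X] ≈ 5573.906.

E[X] = C(47,4)·2^(1−C(4,2)) = 178365/32 ≈ 5573.906.


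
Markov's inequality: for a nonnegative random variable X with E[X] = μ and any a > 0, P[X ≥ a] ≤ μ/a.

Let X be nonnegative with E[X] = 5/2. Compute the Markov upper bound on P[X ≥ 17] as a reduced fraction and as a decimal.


μ = E[X] = 5/2, a = 17.
Markov: P[X ≥ 17] ≤ μ/a = (5/2)/17 = 5/34.
Numerically: ≈ 0.147.
(Since a = 17 > μ = 2.500, the bound 5/34 is < 1 and informative.)

P[X ≥ 17] ≤ 5/34 ≈ 0.147.
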